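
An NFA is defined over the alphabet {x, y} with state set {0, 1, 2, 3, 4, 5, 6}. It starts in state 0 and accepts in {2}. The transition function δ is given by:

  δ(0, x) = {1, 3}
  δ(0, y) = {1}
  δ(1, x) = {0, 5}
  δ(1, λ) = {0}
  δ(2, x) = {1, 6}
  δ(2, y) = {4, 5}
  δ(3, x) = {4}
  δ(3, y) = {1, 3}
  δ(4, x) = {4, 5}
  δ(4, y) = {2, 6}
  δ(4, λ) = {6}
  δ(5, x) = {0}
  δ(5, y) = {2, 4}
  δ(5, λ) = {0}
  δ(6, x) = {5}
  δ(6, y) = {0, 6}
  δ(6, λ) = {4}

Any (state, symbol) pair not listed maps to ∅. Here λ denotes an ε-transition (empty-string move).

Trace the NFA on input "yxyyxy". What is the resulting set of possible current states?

Start in {0}.
Read 'y': {0} → {0, 1}.
Read 'x': {0, 1} → {0, 1, 3, 5}.
Read 'y': {0, 1, 3, 5} → {0, 1, 2, 3, 4, 6}.
Read 'y': {0, 1, 2, 3, 4, 6} → {0, 1, 2, 3, 4, 5, 6}.
Read 'x': {0, 1, 2, 3, 4, 5, 6} → {0, 1, 3, 4, 5, 6}.
Read 'y': {0, 1, 3, 4, 5, 6} → {0, 1, 2, 3, 4, 6}.

{0, 1, 2, 3, 4, 6}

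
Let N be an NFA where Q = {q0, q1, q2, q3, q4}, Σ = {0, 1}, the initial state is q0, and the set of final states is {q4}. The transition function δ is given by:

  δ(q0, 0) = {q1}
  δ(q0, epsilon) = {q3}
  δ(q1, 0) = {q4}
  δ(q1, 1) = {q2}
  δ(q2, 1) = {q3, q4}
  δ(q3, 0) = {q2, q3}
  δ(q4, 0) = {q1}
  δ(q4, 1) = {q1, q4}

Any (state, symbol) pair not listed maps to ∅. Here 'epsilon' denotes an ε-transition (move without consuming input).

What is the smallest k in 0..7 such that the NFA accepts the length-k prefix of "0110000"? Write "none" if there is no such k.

2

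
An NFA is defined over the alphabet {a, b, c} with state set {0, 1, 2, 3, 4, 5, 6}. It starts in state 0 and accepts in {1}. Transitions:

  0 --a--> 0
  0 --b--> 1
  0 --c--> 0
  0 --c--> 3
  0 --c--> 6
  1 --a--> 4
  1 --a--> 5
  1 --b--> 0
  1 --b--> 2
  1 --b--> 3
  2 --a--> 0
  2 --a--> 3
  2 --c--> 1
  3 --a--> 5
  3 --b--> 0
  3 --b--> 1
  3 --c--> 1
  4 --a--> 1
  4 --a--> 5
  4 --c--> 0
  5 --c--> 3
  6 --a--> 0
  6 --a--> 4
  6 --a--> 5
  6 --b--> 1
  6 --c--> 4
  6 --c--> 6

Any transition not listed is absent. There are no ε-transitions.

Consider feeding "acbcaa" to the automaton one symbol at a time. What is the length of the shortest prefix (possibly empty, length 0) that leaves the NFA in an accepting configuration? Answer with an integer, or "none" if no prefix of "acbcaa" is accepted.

3

Start in {0}.
Read 'a': 0→{0}; now {0}.
Read 'c': 0→{0, 3, 6}; now {0, 3, 6}.
Read 'b': 0→{1}, 3→{0, 1}, 6→{1}; now {0, 1}.
None of the earlier sets intersect F, but {0, 1} does.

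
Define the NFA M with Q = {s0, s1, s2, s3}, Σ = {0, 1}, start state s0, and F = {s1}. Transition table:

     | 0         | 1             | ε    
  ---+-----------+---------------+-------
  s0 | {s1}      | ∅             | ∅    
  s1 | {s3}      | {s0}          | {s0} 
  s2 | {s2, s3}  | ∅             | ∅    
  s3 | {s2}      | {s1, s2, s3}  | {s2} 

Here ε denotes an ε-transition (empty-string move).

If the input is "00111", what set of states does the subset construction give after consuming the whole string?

{s0, s1, s2, s3}

Start in {s0}.
Read '0': {s0} → {s0, s1}.
Read '0': {s0, s1} → {s0, s1, s2, s3}.
Read '1': {s0, s1, s2, s3} → {s0, s1, s2, s3}.
Read '1': {s0, s1, s2, s3} → {s0, s1, s2, s3}.
Read '1': {s0, s1, s2, s3} → {s0, s1, s2, s3}.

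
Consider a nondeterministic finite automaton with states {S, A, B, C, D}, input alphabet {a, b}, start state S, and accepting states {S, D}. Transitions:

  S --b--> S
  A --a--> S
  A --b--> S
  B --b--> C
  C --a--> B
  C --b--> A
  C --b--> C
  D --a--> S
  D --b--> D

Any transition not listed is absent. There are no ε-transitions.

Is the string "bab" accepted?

Start in {S}.
Read 'b': {S} → {S}.
Read 'a': {S} → ∅.
The set is empty and remains empty for the remaining 1 symbol.
The final set ∅ contains no accepting state.

No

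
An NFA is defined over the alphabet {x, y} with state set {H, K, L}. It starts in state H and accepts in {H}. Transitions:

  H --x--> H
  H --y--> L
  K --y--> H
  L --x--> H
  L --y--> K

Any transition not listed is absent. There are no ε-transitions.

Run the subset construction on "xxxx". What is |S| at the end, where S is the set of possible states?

1

Start in {H}.
Read 'x': {H} → {H}.
Read 'x': {H} → {H}.
Read 'x': {H} → {H}.
Read 'x': {H} → {H}.
That set has 1 state.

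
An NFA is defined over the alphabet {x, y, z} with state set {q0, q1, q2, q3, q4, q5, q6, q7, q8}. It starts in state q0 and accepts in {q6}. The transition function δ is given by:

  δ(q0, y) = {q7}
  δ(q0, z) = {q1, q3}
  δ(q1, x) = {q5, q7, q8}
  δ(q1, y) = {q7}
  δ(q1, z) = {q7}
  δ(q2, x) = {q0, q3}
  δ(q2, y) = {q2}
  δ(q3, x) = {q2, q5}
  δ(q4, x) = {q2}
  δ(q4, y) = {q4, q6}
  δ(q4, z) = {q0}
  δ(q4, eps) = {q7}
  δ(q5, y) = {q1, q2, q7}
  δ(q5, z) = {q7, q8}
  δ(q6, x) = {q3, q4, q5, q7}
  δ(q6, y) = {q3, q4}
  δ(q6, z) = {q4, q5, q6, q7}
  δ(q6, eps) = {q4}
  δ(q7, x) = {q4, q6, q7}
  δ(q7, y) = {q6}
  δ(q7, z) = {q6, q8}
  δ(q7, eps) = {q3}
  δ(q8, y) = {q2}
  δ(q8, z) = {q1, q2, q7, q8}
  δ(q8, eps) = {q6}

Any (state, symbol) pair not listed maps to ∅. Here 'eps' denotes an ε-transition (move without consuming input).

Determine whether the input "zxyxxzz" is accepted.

Start in {q0}.
Read 'z': q0→{q1, q3}; now {q1, q3}.
Read 'x': q1→{q5, q7, q8}, q3→{q2, q5}; union {q2, q5, q7, q8}; ε-closure = {q2, q3, q4, q5, q6, q7, q8}.
Read 'y': q2→{q2}, q3→∅, q4→{q4, q6}, q5→{q1, q2, q7}, q6→{q3, q4}, q7→{q6}, q8→{q2}; now {q1, q2, q3, q4, q6, q7}.
Read 'x': q1→{q5, q7, q8}, q2→{q0, q3}, q3→{q2, q5}, q4→{q2}, q6→{q3, q4, q5, q7}, q7→{q4, q6, q7}; now {q0, q2, q3, q4, q5, q6, q7, q8}.
Read 'x': q0→∅, q2→{q0, q3}, q3→{q2, q5}, q4→{q2}, q5→∅, q6→{q3, q4, q5, q7}, q7→{q4, q6, q7}, q8→∅; now {q0, q2, q3, q4, q5, q6, q7}.
Read 'z': q0→{q1, q3}, q2→∅, q3→∅, q4→{q0}, q5→{q7, q8}, q6→{q4, q5, q6, q7}, q7→{q6, q8}; now {q0, q1, q3, q4, q5, q6, q7, q8}.
Read 'z': q0→{q1, q3}, q1→{q7}, q3→∅, q4→{q0}, q5→{q7, q8}, q6→{q4, q5, q6, q7}, q7→{q6, q8}, q8→{q1, q2, q7, q8}; now {q0, q1, q2, q3, q4, q5, q6, q7, q8}.
The final set {q0, q1, q2, q3, q4, q5, q6, q7, q8} contains the accepting state q6.

Yes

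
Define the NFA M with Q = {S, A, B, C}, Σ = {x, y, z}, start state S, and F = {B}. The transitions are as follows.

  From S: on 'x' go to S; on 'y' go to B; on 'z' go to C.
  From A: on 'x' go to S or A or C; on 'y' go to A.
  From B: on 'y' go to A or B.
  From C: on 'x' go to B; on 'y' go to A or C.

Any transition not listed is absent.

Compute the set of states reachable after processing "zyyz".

Start in {S}.
Read 'z': S→{C}; now {C}.
Read 'y': C→{A, C}; now {A, C}.
Read 'y': A→{A}, C→{A, C}; now {A, C}.
Read 'z': A→∅, C→∅; now ∅.

∅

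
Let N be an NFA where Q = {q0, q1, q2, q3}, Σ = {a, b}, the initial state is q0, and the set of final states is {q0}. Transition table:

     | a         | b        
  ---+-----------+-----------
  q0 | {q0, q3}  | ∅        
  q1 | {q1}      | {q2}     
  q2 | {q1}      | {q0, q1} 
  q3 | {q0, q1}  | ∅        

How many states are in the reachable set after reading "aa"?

3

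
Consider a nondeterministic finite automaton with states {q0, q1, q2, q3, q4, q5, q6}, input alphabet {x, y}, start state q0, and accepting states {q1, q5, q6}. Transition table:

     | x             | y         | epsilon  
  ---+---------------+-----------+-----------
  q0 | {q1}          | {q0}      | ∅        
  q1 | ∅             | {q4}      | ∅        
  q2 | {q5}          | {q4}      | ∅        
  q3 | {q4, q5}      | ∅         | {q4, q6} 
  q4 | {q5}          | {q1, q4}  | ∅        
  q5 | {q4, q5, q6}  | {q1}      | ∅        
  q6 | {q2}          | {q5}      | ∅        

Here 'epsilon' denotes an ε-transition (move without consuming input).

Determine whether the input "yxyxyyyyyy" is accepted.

Yes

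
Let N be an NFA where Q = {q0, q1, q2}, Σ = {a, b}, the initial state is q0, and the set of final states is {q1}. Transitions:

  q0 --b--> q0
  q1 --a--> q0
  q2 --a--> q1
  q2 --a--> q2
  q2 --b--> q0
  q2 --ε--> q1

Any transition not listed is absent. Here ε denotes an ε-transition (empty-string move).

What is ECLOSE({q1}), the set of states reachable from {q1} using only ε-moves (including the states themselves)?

{q1}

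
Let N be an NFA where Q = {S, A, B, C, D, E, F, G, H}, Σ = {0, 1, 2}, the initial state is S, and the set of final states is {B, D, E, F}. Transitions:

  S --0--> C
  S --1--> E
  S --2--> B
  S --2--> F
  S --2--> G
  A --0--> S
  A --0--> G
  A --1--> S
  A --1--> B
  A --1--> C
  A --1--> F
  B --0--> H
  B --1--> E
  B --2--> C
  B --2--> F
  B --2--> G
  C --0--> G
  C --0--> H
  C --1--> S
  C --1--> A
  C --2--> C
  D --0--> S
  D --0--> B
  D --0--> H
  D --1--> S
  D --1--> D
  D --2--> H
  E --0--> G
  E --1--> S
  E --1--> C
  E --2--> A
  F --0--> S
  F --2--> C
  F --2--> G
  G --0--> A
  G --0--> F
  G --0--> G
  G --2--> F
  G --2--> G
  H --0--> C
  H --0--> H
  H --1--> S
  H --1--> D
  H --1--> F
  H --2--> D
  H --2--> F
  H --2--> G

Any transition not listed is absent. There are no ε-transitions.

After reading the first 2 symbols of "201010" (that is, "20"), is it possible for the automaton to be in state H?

Yes

Start in {S}.
Read '2': {S} → {B, F, G}.
Read '0': {B, F, G} → {S, A, F, G, H}.
State H is in {S, A, F, G, H}.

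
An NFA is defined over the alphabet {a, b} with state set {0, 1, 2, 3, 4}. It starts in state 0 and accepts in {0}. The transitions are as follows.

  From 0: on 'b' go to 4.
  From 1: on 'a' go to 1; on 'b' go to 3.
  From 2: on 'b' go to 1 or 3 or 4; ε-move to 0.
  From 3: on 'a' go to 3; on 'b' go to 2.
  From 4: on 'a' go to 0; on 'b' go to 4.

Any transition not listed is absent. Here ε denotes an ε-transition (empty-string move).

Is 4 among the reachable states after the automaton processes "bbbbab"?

Yes

Start in {0}.
Read 'b': 0→{4}; now {4}.
Read 'b': 4→{4}; now {4}.
Read 'b': 4→{4}; now {4}.
Read 'b': 4→{4}; now {4}.
Read 'a': 4→{0}; now {0}.
Read 'b': 0→{4}; now {4}.
State 4 is in {4}.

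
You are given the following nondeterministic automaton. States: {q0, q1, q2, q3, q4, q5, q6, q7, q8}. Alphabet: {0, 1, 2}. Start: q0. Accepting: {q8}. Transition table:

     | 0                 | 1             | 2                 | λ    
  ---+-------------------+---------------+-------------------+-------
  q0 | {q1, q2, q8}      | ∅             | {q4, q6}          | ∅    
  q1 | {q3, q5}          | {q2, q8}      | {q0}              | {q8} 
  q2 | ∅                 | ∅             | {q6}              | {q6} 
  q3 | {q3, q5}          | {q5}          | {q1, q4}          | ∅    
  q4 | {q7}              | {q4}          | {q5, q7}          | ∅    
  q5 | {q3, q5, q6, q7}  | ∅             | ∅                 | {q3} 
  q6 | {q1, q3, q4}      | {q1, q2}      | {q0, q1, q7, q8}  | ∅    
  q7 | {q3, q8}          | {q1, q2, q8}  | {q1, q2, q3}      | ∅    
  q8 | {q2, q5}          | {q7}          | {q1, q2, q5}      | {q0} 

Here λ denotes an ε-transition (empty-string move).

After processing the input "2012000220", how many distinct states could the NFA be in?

9

Start in {q0}.
Read '2': q0→{q4, q6}; now {q4, q6}.
Read '0': q4→{q7}, q6→{q1, q3, q4}; union {q1, q3, q4, q7}; ε-closure = {q0, q1, q3, q4, q7, q8}.
Read '1': q0→∅, q1→{q2, q8}, q3→{q5}, q4→{q4}, q7→{q1, q2, q8}, q8→{q7}; union {q1, q2, q4, q5, q7, q8}; ε-closure = {q0, q1, q2, q3, q4, q5, q6, q7, q8}.
Read '2': q0→{q4, q6}, q1→{q0}, q2→{q6}, q3→{q1, q4}, q4→{q5, q7}, q5→∅, q6→{q0, q1, q7, q8}, q7→{q1, q2, q3}, q8→{q1, q2, q5}; now {q0, q1, q2, q3, q4, q5, q6, q7, q8}.
Read '0': q0→{q1, q2, q8}, q1→{q3, q5}, q2→∅, q3→{q3, q5}, q4→{q7}, q5→{q3, q5, q6, q7}, q6→{q1, q3, q4}, q7→{q3, q8}, q8→{q2, q5}; union {q1, q2, q3, q4, q5, q6, q7, q8}; ε-closure = {q0, q1, q2, q3, q4, q5, q6, q7, q8}.
Read '0': q0→{q1, q2, q8}, q1→{q3, q5}, q2→∅, q3→{q3, q5}, q4→{q7}, q5→{q3, q5, q6, q7}, q6→{q1, q3, q4}, q7→{q3, q8}, q8→{q2, q5}; union {q1, q2, q3, q4, q5, q6, q7, q8}; ε-closure = {q0, q1, q2, q3, q4, q5, q6, q7, q8}.
Read '0': q0→{q1, q2, q8}, q1→{q3, q5}, q2→∅, q3→{q3, q5}, q4→{q7}, q5→{q3, q5, q6, q7}, q6→{q1, q3, q4}, q7→{q3, q8}, q8→{q2, q5}; union {q1, q2, q3, q4, q5, q6, q7, q8}; ε-closure = {q0, q1, q2, q3, q4, q5, q6, q7, q8}.
Read '2': q0→{q4, q6}, q1→{q0}, q2→{q6}, q3→{q1, q4}, q4→{q5, q7}, q5→∅, q6→{q0, q1, q7, q8}, q7→{q1, q2, q3}, q8→{q1, q2, q5}; now {q0, q1, q2, q3, q4, q5, q6, q7, q8}.
Read '2': q0→{q4, q6}, q1→{q0}, q2→{q6}, q3→{q1, q4}, q4→{q5, q7}, q5→∅, q6→{q0, q1, q7, q8}, q7→{q1, q2, q3}, q8→{q1, q2, q5}; now {q0, q1, q2, q3, q4, q5, q6, q7, q8}.
Read '0': q0→{q1, q2, q8}, q1→{q3, q5}, q2→∅, q3→{q3, q5}, q4→{q7}, q5→{q3, q5, q6, q7}, q6→{q1, q3, q4}, q7→{q3, q8}, q8→{q2, q5}; union {q1, q2, q3, q4, q5, q6, q7, q8}; ε-closure = {q0, q1, q2, q3, q4, q5, q6, q7, q8}.
That set has 9 states.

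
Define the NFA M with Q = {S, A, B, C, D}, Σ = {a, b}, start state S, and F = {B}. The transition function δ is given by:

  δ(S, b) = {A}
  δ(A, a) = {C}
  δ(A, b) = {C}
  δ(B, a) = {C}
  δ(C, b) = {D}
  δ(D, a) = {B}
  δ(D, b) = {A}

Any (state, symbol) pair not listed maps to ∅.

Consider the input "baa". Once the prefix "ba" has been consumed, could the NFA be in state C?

Yes

Start in {S}.
Read 'b': S→{A}; now {A}.
Read 'a': A→{C}; now {C}.
State C is in {C}.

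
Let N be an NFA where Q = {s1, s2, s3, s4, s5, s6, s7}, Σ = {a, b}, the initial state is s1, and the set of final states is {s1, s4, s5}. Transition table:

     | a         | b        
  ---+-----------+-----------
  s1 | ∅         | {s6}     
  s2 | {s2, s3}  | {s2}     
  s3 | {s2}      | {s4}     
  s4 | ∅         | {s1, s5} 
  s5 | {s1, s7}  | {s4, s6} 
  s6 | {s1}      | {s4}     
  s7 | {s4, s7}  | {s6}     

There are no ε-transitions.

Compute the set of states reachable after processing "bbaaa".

Start in {s1}.
Read 'b': {s1} → {s6}.
Read 'b': {s6} → {s4}.
Read 'a': {s4} → ∅.
The set is empty and remains empty for the remaining 2 symbols.

∅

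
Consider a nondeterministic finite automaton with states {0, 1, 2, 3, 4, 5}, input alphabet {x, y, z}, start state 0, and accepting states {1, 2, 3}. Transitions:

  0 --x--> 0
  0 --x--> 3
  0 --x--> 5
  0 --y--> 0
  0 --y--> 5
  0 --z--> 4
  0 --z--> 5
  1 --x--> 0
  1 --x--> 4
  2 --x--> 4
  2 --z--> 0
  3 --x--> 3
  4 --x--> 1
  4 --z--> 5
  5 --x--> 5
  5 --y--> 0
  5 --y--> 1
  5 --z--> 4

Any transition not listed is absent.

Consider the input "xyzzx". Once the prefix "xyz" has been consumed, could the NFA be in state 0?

No

Start in {0}.
Read 'x': {0} → {0, 3, 5}.
Read 'y': {0, 3, 5} → {0, 1, 5}.
Read 'z': {0, 1, 5} → {4, 5}.
State 0 is not in {4, 5}.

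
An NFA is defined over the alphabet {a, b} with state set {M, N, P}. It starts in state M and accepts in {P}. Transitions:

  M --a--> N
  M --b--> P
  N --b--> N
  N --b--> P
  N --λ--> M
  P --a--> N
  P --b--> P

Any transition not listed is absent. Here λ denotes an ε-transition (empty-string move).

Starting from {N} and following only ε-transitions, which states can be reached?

Begin with {N}.
ε-move N → M; add M.

{M, N}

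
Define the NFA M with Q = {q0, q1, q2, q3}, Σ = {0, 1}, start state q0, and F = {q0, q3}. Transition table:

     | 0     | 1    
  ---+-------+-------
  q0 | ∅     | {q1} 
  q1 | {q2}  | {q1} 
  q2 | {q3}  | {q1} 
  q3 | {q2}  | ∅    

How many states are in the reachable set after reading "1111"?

Start in {q0}.
Read '1': {q0} → {q1}.
Read '1': {q1} → {q1}.
Read '1': {q1} → {q1}.
Read '1': {q1} → {q1}.
That set has 1 state.

1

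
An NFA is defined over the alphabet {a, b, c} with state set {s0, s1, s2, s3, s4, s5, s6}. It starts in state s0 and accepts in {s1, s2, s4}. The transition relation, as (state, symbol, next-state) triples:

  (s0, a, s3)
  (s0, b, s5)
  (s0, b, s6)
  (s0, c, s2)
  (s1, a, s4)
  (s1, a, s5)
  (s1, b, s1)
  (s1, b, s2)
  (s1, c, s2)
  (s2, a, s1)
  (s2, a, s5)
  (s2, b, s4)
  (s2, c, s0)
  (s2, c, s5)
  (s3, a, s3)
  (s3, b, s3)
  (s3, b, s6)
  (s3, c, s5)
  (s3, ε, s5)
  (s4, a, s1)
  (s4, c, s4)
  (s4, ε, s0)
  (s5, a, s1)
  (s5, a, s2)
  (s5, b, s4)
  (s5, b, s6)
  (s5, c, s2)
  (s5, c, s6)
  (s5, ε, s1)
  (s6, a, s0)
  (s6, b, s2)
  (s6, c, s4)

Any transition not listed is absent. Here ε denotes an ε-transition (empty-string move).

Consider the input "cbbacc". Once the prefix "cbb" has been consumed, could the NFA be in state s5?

Start in {s0}.
Read 'c': {s0} → {s2}.
Read 'b': {s2} → {s0, s4}.
Read 'b': {s0, s4} → {s1, s5, s6}.
State s5 is in {s1, s5, s6}.

Yes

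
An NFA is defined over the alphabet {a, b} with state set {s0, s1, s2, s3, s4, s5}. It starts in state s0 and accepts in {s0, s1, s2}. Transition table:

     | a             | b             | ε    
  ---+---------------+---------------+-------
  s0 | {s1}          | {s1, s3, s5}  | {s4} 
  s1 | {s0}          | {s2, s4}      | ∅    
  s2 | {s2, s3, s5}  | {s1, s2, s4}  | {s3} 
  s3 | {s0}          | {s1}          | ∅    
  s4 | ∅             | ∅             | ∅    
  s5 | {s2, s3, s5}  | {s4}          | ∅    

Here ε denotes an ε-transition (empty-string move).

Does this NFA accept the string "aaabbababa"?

Start: ε-closure({s0}) = {s0, s4}.
Read 'a': {s0, s4} → {s1}.
Read 'a': {s1} → {s0, s4}.
Read 'a': {s0, s4} → {s1}.
Read 'b': {s1} → {s2, s3, s4}.
Read 'b': {s2, s3, s4} → {s1, s2, s3, s4}.
Read 'a': {s1, s2, s3, s4} → {s0, s2, s3, s4, s5}.
Read 'b': {s0, s2, s3, s4, s5} → {s1, s2, s3, s4, s5}.
Read 'a': {s1, s2, s3, s4, s5} → {s0, s2, s3, s4, s5}.
Read 'b': {s0, s2, s3, s4, s5} → {s1, s2, s3, s4, s5}.
Read 'a': {s1, s2, s3, s4, s5} → {s0, s2, s3, s4, s5}.
The final set {s0, s2, s3, s4, s5} contains the accepting states s0, s2.

Yes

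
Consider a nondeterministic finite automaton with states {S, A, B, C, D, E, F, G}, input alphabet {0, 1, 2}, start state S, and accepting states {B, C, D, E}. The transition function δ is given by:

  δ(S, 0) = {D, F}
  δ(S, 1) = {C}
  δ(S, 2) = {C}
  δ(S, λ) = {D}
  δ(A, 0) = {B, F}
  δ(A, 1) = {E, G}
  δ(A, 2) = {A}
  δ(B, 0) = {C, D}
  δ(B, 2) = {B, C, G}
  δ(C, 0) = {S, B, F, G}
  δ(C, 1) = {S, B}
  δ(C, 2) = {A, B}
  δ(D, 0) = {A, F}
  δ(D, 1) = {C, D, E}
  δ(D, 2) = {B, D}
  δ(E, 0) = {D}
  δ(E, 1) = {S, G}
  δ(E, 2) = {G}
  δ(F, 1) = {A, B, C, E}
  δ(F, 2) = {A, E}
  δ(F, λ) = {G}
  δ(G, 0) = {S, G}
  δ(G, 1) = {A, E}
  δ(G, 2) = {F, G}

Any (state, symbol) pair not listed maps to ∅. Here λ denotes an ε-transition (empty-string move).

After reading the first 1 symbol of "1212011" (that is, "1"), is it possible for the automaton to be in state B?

No

Start: ε-closure({S}) = {S, D}.
Read '1': {S, D} → {C, D, E}.
State B is not in {C, D, E}.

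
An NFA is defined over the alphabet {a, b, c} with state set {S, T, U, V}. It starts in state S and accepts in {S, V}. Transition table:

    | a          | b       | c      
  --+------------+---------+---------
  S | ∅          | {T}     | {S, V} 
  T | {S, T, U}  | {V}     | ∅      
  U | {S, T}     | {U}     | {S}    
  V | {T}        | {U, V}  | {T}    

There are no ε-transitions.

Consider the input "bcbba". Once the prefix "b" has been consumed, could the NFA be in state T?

Start in {S}.
Read 'b': {S} → {T}.
State T is in {T}.

Yes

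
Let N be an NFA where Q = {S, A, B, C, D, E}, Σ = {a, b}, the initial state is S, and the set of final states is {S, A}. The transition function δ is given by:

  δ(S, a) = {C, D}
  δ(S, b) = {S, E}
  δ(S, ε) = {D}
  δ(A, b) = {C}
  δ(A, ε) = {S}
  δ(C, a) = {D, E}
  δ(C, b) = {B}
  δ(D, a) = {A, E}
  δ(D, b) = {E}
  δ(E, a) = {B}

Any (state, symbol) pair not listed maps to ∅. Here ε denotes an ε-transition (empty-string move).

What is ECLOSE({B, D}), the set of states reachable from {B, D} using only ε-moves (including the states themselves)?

Begin with {B, D}.
No ε-moves leave this set, so the closure equals the set itself.

{B, D}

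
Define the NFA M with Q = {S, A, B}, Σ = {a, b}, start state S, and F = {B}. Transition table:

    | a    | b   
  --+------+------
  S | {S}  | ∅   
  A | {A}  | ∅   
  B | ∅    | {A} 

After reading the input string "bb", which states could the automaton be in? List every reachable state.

∅

Start in {S}.
Read 'b': S→∅; now ∅.
The set is empty and remains empty for the remaining 1 symbol.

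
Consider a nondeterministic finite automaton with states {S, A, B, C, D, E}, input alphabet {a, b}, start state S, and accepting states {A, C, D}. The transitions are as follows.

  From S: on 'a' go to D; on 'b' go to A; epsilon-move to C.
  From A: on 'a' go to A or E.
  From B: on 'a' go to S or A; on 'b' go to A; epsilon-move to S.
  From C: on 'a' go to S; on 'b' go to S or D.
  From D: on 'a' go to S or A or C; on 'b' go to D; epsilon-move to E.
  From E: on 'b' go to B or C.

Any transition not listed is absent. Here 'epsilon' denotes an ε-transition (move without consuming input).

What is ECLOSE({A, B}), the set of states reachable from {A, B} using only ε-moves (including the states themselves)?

{S, A, B, C}

Begin with {A, B}.
ε-move B → S; add S.
ε-move S → C; add C.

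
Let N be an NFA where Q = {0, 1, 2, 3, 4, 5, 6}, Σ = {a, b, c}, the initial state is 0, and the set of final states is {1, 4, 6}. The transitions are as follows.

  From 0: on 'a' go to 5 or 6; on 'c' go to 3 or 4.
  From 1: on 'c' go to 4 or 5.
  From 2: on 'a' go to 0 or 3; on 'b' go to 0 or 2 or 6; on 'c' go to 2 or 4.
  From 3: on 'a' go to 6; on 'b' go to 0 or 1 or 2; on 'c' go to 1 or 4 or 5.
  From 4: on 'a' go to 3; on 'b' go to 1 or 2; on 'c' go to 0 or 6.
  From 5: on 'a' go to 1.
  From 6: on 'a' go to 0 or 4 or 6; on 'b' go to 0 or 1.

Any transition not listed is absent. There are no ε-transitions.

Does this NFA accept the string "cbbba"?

Yes

Start in {0}.
Read 'c': {0} → {3, 4}.
Read 'b': {3, 4} → {0, 1, 2}.
Read 'b': {0, 1, 2} → {0, 2, 6}.
Read 'b': {0, 2, 6} → {0, 1, 2, 6}.
Read 'a': {0, 1, 2, 6} → {0, 3, 4, 5, 6}.
The final set {0, 3, 4, 5, 6} contains the accepting states 4, 6.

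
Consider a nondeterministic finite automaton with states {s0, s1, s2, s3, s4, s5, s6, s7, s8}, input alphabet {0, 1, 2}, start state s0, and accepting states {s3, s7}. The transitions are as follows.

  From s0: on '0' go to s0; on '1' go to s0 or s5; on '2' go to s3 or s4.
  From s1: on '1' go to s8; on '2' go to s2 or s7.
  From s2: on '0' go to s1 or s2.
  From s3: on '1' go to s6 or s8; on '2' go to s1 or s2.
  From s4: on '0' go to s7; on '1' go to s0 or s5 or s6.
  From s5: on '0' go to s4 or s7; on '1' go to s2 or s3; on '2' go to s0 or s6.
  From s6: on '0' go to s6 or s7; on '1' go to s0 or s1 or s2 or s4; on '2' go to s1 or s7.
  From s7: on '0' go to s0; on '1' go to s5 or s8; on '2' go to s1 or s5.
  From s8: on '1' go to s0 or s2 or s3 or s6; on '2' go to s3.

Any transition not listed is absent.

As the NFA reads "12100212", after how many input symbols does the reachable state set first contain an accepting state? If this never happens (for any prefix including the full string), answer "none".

Start in {s0}.
Read '1': {s0} → {s0, s5}.
Read '2': {s0, s5} → {s0, s3, s4, s6}.
None of the earlier sets intersect F, but {s0, s3, s4, s6} does.

2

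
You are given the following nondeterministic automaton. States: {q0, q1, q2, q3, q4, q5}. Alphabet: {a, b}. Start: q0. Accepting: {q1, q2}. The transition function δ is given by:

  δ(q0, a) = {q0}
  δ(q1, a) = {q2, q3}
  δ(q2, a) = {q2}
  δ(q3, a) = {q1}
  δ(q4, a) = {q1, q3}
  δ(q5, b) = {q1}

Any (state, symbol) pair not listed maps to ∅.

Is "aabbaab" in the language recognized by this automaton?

No

Start in {q0}.
Read 'a': {q0} → {q0}.
Read 'a': {q0} → {q0}.
Read 'b': {q0} → ∅.
The set is empty and remains empty for the remaining 4 symbols.
The final set ∅ contains no accepting state.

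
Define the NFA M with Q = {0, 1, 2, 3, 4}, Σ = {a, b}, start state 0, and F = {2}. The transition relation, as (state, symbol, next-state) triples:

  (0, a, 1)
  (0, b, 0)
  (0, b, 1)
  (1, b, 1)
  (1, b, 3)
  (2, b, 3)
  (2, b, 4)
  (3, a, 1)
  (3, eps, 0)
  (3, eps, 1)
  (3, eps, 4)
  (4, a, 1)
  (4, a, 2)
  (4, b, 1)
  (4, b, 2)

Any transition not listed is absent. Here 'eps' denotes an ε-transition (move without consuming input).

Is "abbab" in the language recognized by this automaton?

No

Start in {0}.
Read 'a': 0→{1}; now {1}.
Read 'b': 1→{1, 3}; union {1, 3}; ε-closure = {0, 1, 3, 4}.
Read 'b': 0→{0, 1}, 1→{1, 3}, 3→∅, 4→{1, 2}; union {0, 1, 2, 3}; ε-closure = {0, 1, 2, 3, 4}.
Read 'a': 0→{1}, 1→∅, 2→∅, 3→{1}, 4→{1, 2}; now {1, 2}.
Read 'b': 1→{1, 3}, 2→{3, 4}; union {1, 3, 4}; ε-closure = {0, 1, 3, 4}.
The final set {0, 1, 3, 4} contains no accepting state.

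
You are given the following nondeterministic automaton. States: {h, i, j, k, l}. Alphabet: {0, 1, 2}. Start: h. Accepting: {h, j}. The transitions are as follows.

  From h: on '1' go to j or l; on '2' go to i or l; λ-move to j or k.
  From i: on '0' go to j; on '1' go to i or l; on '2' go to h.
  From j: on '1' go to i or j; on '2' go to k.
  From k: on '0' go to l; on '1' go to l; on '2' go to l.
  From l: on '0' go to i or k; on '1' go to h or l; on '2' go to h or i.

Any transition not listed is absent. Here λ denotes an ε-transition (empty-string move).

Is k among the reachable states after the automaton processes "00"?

Yes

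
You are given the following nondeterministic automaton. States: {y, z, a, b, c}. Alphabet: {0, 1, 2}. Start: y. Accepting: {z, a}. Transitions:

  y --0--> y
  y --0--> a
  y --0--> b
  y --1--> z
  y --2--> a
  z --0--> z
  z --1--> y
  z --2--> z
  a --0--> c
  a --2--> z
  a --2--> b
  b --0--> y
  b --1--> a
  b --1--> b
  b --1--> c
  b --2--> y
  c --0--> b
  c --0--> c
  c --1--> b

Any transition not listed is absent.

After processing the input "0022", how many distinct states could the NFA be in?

Start in {y}.
Read '0': y→{y, a, b}; now {y, a, b}.
Read '0': y→{y, a, b}, a→{c}, b→{y}; now {y, a, b, c}.
Read '2': y→{a}, a→{z, b}, b→{y}, c→∅; now {y, z, a, b}.
Read '2': y→{a}, z→{z}, a→{z, b}, b→{y}; now {y, z, a, b}.
That set has 4 states.

4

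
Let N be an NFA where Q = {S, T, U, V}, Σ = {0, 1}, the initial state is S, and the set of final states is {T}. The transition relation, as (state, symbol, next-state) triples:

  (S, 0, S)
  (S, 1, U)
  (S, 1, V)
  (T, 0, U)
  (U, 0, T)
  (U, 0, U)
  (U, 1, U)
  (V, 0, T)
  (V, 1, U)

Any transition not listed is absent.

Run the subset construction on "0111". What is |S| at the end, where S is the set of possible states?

1

Start in {S}.
Read '0': {S} → {S}.
Read '1': {S} → {U, V}.
Read '1': {U, V} → {U}.
Read '1': {U} → {U}.
That set has 1 state.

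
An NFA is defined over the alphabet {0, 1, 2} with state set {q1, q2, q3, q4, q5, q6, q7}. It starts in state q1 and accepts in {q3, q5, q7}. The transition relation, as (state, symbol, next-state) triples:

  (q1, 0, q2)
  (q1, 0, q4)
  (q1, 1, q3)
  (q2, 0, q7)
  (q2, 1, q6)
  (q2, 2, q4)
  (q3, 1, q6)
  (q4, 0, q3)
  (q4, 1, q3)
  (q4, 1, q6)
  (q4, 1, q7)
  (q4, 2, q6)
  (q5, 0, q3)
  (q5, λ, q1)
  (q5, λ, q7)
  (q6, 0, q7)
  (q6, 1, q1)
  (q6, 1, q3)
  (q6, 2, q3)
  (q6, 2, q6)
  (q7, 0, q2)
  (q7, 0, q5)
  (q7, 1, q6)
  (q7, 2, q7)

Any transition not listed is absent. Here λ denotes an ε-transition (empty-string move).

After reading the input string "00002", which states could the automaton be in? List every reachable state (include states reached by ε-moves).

{q4, q6, q7}

Start in {q1}.
Read '0': {q1} → {q2, q4}.
Read '0': {q2, q4} → {q3, q7}.
Read '0': {q3, q7} → {q1, q2, q5, q7}.
Read '0': {q1, q2, q5, q7} → {q1, q2, q3, q4, q5, q7}.
Read '2': {q1, q2, q3, q4, q5, q7} → {q4, q6, q7}.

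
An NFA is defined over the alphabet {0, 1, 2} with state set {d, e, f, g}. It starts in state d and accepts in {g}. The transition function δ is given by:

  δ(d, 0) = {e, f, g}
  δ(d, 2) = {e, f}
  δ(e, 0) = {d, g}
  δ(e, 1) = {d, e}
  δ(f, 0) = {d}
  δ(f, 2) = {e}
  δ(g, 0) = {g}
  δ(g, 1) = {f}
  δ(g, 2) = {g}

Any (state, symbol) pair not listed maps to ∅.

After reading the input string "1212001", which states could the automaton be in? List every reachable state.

∅

Start in {d}.
Read '1': {d} → ∅.
The set is empty and remains empty for the remaining 6 symbols.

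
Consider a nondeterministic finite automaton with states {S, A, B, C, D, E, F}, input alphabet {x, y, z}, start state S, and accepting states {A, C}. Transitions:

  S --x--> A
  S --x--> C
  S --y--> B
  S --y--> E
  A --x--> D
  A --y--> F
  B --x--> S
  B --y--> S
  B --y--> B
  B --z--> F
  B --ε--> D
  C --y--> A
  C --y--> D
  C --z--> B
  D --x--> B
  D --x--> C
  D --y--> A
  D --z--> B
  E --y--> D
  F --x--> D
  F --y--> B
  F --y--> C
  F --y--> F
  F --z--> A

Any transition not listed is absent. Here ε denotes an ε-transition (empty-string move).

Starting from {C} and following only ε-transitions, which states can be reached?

{C}

Begin with {C}.
No ε-moves leave this set, so the closure equals the set itself.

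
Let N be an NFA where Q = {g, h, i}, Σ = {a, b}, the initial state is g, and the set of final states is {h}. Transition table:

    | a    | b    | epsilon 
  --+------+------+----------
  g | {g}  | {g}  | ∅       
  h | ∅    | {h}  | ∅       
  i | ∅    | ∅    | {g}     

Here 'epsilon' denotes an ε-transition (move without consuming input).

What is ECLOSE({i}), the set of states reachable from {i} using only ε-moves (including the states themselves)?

Begin with {i}.
ε-move i → g; add g.

{g, i}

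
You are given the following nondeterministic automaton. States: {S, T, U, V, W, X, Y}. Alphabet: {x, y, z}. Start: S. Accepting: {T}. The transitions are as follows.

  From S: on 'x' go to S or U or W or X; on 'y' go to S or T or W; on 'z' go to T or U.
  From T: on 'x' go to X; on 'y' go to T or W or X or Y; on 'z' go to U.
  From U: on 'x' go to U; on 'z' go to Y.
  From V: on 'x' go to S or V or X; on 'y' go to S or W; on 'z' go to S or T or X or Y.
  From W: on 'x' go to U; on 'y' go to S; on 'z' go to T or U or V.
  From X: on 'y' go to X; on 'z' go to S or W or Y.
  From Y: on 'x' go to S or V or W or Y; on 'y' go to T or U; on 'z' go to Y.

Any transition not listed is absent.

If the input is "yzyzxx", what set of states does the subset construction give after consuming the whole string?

Start in {S}.
Read 'y': S→{S, T, W}; now {S, T, W}.
Read 'z': S→{T, U}, T→{U}, W→{T, U, V}; now {T, U, V}.
Read 'y': T→{T, W, X, Y}, U→∅, V→{S, W}; now {S, T, W, X, Y}.
Read 'z': S→{T, U}, T→{U}, W→{T, U, V}, X→{S, W, Y}, Y→{Y}; now {S, T, U, V, W, Y}.
Read 'x': S→{S, U, W, X}, T→{X}, U→{U}, V→{S, V, X}, W→{U}, Y→{S, V, W, Y}; now {S, U, V, W, X, Y}.
Read 'x': S→{S, U, W, X}, U→{U}, V→{S, V, X}, W→{U}, X→∅, Y→{S, V, W, Y}; now {S, U, V, W, X, Y}.

{S, U, V, W, X, Y}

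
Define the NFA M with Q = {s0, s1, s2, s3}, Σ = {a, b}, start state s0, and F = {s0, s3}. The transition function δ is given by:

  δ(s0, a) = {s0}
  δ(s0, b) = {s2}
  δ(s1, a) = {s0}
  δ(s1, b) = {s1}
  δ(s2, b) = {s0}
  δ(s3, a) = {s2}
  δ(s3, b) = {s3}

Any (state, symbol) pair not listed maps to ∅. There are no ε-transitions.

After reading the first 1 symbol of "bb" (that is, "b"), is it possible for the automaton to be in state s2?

Start in {s0}.
Read 'b': {s0} → {s2}.
State s2 is in {s2}.

Yes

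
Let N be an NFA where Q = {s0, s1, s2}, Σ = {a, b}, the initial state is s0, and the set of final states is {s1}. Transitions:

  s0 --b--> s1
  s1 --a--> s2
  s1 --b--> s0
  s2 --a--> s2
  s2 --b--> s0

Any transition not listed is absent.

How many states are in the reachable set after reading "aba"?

Start in {s0}.
Read 'a': {s0} → ∅.
The set is empty and remains empty for the remaining 2 symbols.
That set has 0 states.

0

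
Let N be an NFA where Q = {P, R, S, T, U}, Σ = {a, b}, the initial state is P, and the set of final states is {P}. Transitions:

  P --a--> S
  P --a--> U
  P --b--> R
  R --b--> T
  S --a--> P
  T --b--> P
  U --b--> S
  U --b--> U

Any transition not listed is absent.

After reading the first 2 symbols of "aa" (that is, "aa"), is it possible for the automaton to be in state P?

Start in {P}.
Read 'a': P→{S, U}; now {S, U}.
Read 'a': S→{P}, U→∅; now {P}.
State P is in {P}.

Yes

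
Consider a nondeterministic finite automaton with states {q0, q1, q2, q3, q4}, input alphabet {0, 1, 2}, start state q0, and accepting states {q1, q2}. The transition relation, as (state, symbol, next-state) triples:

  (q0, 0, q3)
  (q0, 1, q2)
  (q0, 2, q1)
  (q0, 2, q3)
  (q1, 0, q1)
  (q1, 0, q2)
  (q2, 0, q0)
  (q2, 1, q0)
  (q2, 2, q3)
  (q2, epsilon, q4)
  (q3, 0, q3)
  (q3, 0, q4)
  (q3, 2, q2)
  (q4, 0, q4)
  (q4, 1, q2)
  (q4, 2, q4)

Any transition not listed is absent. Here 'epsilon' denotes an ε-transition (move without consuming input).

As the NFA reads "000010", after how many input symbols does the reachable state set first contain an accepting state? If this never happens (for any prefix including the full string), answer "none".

Start in {q0}.
Read '0': {q0} → {q3}.
Read '0': {q3} → {q3, q4}.
Read '0': {q3, q4} → {q3, q4}.
Read '0': {q3, q4} → {q3, q4}.
Read '1': {q3, q4} → {q2, q4}.
None of the earlier sets intersect F, but {q2, q4} does.

5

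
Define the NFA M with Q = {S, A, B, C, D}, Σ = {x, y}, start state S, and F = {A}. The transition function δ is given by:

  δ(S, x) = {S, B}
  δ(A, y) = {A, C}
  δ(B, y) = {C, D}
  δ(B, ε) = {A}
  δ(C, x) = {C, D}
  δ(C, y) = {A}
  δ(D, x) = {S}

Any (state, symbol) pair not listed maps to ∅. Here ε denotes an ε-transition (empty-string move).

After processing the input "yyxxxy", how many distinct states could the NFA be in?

0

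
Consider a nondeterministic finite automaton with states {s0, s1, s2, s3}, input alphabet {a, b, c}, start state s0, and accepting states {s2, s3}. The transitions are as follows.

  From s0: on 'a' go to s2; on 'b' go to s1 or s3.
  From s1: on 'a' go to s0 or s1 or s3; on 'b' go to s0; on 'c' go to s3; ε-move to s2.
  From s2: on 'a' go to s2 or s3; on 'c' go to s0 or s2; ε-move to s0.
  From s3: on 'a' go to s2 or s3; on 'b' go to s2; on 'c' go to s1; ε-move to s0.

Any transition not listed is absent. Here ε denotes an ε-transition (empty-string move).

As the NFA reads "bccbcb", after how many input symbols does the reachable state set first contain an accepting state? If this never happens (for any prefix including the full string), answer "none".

1

Start in {s0}.
Read 'b': s0→{s1, s3}; union {s1, s3}; ε-closure = {s0, s1, s2, s3}.
None of the earlier sets intersect F, but {s0, s1, s2, s3} does.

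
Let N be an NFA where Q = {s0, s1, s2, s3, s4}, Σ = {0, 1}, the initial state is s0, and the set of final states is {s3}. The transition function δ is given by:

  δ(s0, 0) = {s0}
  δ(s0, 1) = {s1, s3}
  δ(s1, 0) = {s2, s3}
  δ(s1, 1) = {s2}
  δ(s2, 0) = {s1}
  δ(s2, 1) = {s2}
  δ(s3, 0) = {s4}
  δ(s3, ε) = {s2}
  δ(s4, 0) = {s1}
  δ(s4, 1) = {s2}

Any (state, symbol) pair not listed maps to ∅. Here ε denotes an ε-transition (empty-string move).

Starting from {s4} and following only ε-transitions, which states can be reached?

{s4}

Begin with {s4}.
No ε-moves leave this set, so the closure equals the set itself.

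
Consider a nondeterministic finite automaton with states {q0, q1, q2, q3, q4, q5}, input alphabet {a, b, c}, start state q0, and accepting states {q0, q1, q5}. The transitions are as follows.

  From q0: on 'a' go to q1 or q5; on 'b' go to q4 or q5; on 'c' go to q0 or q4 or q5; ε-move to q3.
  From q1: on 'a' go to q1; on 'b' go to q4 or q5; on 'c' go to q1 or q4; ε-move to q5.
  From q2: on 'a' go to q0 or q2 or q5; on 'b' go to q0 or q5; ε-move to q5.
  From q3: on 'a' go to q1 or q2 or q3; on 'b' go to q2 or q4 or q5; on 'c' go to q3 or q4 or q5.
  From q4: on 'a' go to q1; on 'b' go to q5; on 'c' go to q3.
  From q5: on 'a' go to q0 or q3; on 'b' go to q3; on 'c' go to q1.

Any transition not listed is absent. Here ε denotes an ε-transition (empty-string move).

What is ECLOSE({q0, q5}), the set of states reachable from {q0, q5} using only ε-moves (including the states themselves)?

Begin with {q0, q5}.
ε-move q0 → q3; add q3.

{q0, q3, q5}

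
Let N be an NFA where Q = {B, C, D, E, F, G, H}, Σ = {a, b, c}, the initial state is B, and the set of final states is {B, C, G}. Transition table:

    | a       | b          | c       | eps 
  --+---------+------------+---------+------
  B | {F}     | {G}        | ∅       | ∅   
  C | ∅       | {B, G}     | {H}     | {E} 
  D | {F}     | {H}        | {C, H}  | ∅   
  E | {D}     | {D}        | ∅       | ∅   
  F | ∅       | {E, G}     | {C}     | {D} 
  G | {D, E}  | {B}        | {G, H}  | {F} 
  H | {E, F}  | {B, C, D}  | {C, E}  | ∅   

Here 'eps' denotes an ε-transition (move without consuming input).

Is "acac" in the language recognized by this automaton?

Yes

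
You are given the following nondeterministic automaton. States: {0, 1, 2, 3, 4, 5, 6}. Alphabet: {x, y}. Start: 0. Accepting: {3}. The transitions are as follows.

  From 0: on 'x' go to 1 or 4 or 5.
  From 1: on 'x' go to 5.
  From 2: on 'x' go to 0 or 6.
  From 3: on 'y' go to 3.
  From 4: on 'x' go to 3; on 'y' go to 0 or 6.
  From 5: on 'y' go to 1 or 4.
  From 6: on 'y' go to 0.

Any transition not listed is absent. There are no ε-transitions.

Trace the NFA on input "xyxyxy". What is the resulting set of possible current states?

{0, 1, 3, 4, 6}

Start in {0}.
Read 'x': 0→{1, 4, 5}; now {1, 4, 5}.
Read 'y': 1→∅, 4→{0, 6}, 5→{1, 4}; now {0, 1, 4, 6}.
Read 'x': 0→{1, 4, 5}, 1→{5}, 4→{3}, 6→∅; now {1, 3, 4, 5}.
Read 'y': 1→∅, 3→{3}, 4→{0, 6}, 5→{1, 4}; now {0, 1, 3, 4, 6}.
Read 'x': 0→{1, 4, 5}, 1→{5}, 3→∅, 4→{3}, 6→∅; now {1, 3, 4, 5}.
Read 'y': 1→∅, 3→{3}, 4→{0, 6}, 5→{1, 4}; now {0, 1, 3, 4, 6}.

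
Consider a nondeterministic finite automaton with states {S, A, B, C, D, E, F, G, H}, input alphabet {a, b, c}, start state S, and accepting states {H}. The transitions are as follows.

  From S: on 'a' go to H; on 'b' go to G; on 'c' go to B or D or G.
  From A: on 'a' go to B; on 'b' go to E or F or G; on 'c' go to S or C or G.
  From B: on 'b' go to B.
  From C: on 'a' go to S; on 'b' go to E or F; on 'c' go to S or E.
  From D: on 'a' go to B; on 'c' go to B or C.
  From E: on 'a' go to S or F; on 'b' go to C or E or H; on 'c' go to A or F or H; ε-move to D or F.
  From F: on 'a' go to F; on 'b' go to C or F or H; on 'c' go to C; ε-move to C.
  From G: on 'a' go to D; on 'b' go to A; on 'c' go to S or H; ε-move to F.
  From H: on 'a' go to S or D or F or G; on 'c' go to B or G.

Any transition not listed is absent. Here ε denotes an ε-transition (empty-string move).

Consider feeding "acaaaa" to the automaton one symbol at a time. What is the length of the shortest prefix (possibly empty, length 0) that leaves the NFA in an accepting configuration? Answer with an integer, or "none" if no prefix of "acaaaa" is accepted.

Start in {S}.
Read 'a': {S} → {H}.
None of the earlier sets intersect F, but {H} does.

1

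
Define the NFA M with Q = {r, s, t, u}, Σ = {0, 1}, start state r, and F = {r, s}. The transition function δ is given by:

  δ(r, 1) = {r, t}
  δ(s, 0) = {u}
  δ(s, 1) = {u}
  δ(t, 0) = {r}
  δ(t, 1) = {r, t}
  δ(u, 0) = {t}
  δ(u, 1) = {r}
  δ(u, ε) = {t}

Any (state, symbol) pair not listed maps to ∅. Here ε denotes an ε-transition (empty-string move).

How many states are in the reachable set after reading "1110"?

1

Start in {r}.
Read '1': {r} → {r, t}.
Read '1': {r, t} → {r, t}.
Read '1': {r, t} → {r, t}.
Read '0': {r, t} → {r}.
That set has 1 state.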